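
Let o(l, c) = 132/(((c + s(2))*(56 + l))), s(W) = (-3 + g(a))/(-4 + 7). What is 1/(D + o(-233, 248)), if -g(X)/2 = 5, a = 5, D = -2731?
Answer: -43129/117785431 ≈ -0.00036617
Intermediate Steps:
g(X) = -10 (g(X) = -2*5 = -10)
s(W) = -13/3 (s(W) = (-3 - 10)/(-4 + 7) = -13/3)
o(l, c) = 132/((56 + l)*(-13/3 + c)) (o(l, c) = 132/(((c - 13/3)*(56 + l))) = 132/(((-13/3 + c)*(56 + l))) = 132/(((56 + l)*(-13/3 + c))) = 132*(1/((56 + l)*(-13/3 + c))) = 132/((56 + l)*(-13/3 + c)))
1/(D + o(-233, 248)) = 1/(-2731 + 396/(-728 - 13*(-233) + 168*248 + 3*248*(-233))) = 1/(-2731 + 396/(-728 + 3029 + 41664 - 173352)) = 1/(-2731 + 396/(-129387)) = 1/(-2731 + 396*(-1/129387)) = 1/(-2731 - 132/43129) = 1/(-117785431/43129) = -43129/117785431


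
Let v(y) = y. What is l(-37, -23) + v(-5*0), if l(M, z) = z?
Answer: -23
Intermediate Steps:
l(-37, -23) + v(-5*0) = -23 - 5*0 = -23 + 0 = -23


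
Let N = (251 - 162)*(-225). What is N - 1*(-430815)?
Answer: 410790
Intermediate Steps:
N = -20025 (N = 89*(-225) = -20025)
N - 1*(-430815) = -20025 - 1*(-430815) = -20025 + 430815 = 410790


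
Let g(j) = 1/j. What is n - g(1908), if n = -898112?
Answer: -1713597697/1908 ≈ -8.9811e+5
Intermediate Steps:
n - g(1908) = -898112 - 1/1908 = -1713597697/1908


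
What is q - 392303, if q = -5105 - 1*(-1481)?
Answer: -395927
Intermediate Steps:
q = -3624 (q = -5105 + 1481 = -3624)
q - 392303 = -3624 - 392303 = -395927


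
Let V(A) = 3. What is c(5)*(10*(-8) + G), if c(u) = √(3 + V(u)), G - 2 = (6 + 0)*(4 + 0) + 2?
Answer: -52*√6 ≈ -127.37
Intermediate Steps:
G = 28 (G = 2 + ((6 + 0)*(4 + 0) + 2) = 2 + (6*4 + 2) = 2 + (24 + 2) = 2 + 26 = 28)
c(u) = √6 (c(u) = √(3 + 3) = √6)
c(5)*(10*(-8) + G) = √6*(10*(-8) + 28) = √6*(-80 + 28) = √6*(-52) = -52*√6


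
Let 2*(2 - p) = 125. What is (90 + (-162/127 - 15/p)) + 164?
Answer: 3887426/15367 ≈ 252.97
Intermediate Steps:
p = -121/2 (p = 2 - 1/2*125 = 2 - 125/2 = -121/2 ≈ -60.500)
(90 + (-162/127 - 15/p)) + 164 = (90 + (-162/127 - 15/(-121/2))) + 164 = (90 + (-162*1/127 - 15*(-2/121))) + 164 = (90 + (-162/127 + 30/121)) + 164 = (90 - 15792/15367) + 164 = 1367238/15367 + 164 = 3887426/15367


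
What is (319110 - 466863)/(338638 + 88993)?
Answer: -147753/427631 ≈ -0.34552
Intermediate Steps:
(319110 - 466863)/(338638 + 88993) = -147753/427631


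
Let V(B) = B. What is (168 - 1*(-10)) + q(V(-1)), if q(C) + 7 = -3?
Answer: 168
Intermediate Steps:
q(C) = -10 (q(C) = -7 - 3 = -10)
(168 - 1*(-10)) + q(V(-1)) = (168 - 1*(-10)) - 10 = (168 + 10) - 10 = 178 - 10 = 168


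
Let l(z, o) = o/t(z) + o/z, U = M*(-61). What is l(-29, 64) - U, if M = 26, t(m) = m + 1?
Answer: 321046/203 ≈ 1581.5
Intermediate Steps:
t(m) = 1 + m
U = -1586 (U = 26*(-61) = -1586)
l(z, o) = o/z + o/(1 + z) (l(z, o) = o/(1 + z) + o/z = o/z + o/(1 + z))
l(-29, 64) - U = 64*(1 + 2*(-29))/(-29*(1 - 29)) - 1*(-1586) = 64*(-1/29)*(1 - 58)/(-28) + 1586 = 64*(-1/29)*(-1/28)*(-57) + 1586 = -912/203 + 1586 = 321046/203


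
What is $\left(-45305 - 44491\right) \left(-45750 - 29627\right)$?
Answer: $6768553092$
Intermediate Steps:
$\left(-45305 - 44491\right) \left(-45750 - 29627\right) = \left(-89796\right) \left(-75377\right) = 6768553092$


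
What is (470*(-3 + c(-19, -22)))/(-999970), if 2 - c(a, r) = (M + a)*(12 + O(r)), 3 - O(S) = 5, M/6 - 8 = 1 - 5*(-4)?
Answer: 72897/99997 ≈ 0.72899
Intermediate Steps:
M = 174 (M = 48 + 6*(1 - 5*(-4)) = 48 + 6*(1 + 20) = 48 + 6*21 = 48 + 126 = 174)
O(S) = -2 (O(S) = 3 - 1*5 = 3 - 5 = -2)
c(a, r) = -1738 - 10*a (c(a, r) = 2 - (174 + a)*(12 - 2) = 2 - (174 + a)*10 = 2 - (1740 + 10*a) = 2 + (-1740 - 10*a) = -1738 - 10*a)
(470*(-3 + c(-19, -22)))/(-999970) = (470*(-3 + (-1738 - 10*(-19))))/(-999970) = (470*(-3 + (-1738 + 190)))*(-1/999970) = (470*(-3 - 1548))*(-1/999970) = (470*(-1551))*(-1/999970) = -728970*(-1/999970) = 72897/99997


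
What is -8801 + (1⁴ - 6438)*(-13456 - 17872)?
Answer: 201649535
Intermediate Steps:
-8801 + (1⁴ - 6438)*(-13456 - 17872) = -8801 + (1 - 6438)*(-31328) = -8801 - 6437*(-31328) = -8801 + 201658336 = 201649535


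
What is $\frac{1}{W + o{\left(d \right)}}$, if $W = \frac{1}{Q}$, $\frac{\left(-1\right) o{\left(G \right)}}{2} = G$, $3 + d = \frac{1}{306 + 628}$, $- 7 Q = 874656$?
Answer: $\frac{408464352}{2449908187} \approx 0.16673$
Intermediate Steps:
$Q = - \frac{874656}{7}$ ($Q = \left(- \frac{1}{7}\right) 874656 = - \frac{874656}{7} \approx -1.2495 \cdot 10^{5}$)
$d = - \frac{2801}{934}$ ($d = -3 + \frac{1}{306 + 628} = -3 + \frac{1}{934} = - \frac{2801}{934} \approx -2.9989$)
$o{\left(G \right)} = - 2 G$
$W = - \frac{7}{874656}$ ($W = \frac{1}{- \frac{874656}{7}} = - \frac{7}{874656} \approx -8.0031 \cdot 10^{-6}$)
$\frac{1}{W + o{\left(d \right)}} = \frac{1}{- \frac{7}{874656} - - \frac{2801}{467}} = \frac{1}{- \frac{7}{874656} + \frac{2801}{467}} = \frac{1}{\frac{2449908187}{408464352}} = \frac{408464352}{2449908187}$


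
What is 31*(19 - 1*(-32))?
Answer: 1581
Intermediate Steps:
31*(19 - 1*(-32)) = 31*(19 + 32) = 31*51 = 1581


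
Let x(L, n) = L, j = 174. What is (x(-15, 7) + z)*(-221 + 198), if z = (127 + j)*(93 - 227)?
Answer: 928027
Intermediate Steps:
z = -40334 (z = (127 + 174)*(93 - 227) = 301*(-134) = -40334)
(x(-15, 7) + z)*(-221 + 198) = (-15 - 40334)*(-221 + 198) = -40349*(-23) = 928027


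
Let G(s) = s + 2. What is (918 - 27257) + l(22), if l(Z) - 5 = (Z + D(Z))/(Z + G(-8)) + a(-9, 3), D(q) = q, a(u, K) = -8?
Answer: -105357/4 ≈ -26339.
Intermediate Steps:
G(s) = 2 + s
l(Z) = -3 + 2*Z/(-6 + Z) (l(Z) = 5 + ((Z + Z)/(Z + (2 - 8)) - 8) = 5 + ((2*Z)/(Z - 6) - 8) = 5 + ((2*Z)/(-6 + Z) - 8) = 5 + (2*Z/(-6 + Z) - 8) = 5 + (-8 + 2*Z/(-6 + Z)) = -3 + 2*Z/(-6 + Z))
(918 - 27257) + l(22) = (918 - 27257) + (18 - 1*22)/(-6 + 22) = -26339 + (18 - 22)/16 = -26339 + (1/16)*(-4) = -26339 - ¼ = -105357/4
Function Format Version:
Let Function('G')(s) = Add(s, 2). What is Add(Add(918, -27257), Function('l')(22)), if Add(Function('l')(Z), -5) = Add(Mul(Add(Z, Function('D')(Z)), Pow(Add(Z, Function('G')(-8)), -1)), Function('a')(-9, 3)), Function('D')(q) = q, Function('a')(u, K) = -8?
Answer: Rational(-105357, 4) ≈ -26339.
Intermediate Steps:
Function('G')(s) = Add(2, s)
Function('l')(Z) = Add(-3, Mul(2, Z, Pow(Add(-6, Z), -1))) (Function('l')(Z) = Add(5, Add(Mul(Add(Z, Z), Pow(Add(Z, Add(2, -8)), -1)), -8)) = Add(5, Add(Mul(Mul(2, Z), Pow(Add(Z, -6), -1)), -8)) = Add(5, Add(Mul(Mul(2, Z), Pow(Add(-6, Z), -1)), -8)) = Add(5, Add(Mul(2, Z, Pow(Add(-6, Z), -1)), -8)) = Add(5, Add(-8, Mul(2, Z, Pow(Add(-6, Z), -1)))) = Add(-3, Mul(2, Z, Pow(Add(-6, Z), -1))))
Add(Add(918, -27257), Function('l')(22)) = Add(Add(918, -27257), Mul(Pow(Add(-6, 22), -1), Add(18, Mul(-1, 22)))) = Add(-26339, Mul(Pow(16, -1), Add(18, -22))) = Add(-26339, Mul(Rational(1, 16), -4)) = Add(-26339, Rational(-1, 4)) = Rational(-105357, 4)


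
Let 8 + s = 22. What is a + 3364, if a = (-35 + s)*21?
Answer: 2923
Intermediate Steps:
s = 14 (s = -8 + 22 = 14)
a = -441 (a = (-35 + 14)*21 = -21*21 = -441)
a + 3364 = -441 + 3364 = 2923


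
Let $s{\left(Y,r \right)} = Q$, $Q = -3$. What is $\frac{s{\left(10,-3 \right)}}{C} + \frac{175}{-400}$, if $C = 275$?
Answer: $- \frac{1973}{4400} \approx -0.44841$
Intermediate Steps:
$s{\left(Y,r \right)} = -3$
$\frac{s{\left(10,-3 \right)}}{C} + \frac{175}{-400} = - \frac{3}{275} + \frac{175}{-400} = \left(-3\right) \frac{1}{275} + 175 \left(- \frac{1}{400}\right) = - \frac{3}{275} - \frac{7}{16} = - \frac{1973}{4400}$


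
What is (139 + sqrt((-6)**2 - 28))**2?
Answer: 19329 + 556*sqrt(2) ≈ 20115.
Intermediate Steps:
(139 + sqrt((-6)**2 - 28))**2 = (139 + sqrt(36 - 28))**2 = (139 + sqrt(8))**2 = (139 + 2*sqrt(2))**2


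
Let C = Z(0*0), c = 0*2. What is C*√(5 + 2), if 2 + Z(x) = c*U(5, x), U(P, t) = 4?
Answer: -2*√7 ≈ -5.2915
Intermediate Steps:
c = 0
Z(x) = -2 (Z(x) = -2 + 0*4 = -2 + 0 = -2)
C = -2
C*√(5 + 2) = -2*√(5 + 2) = -2*√7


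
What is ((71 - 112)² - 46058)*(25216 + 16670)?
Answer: -1858775022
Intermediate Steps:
((71 - 112)² - 46058)*(25216 + 16670) = ((-41)² - 46058)*41886 = (1681 - 46058)*41886 = -44377*41886 = -1858775022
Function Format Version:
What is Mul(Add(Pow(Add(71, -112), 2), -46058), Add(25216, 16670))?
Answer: -1858775022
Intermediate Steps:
Mul(Add(Pow(Add(71, -112), 2), -46058), Add(25216, 16670)) = Mul(Add(Pow(-41, 2), -46058), 41886) = Mul(Add(1681, -46058), 41886) = Mul(-44377, 41886) = -1858775022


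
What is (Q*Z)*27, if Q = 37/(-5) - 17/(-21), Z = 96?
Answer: -597888/35 ≈ -17083.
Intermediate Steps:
Q = -692/105 (Q = 37*(-⅕) - 17*(-1/21) = -37/5 + 17/21 = -692/105 ≈ -6.5905)
(Q*Z)*27 = -692/105*96*27 = -22144/35*27 = -597888/35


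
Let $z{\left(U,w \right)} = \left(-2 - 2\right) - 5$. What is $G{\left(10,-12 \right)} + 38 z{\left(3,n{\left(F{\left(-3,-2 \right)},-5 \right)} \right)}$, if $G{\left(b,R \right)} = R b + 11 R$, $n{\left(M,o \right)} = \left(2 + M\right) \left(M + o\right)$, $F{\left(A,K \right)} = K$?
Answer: $-594$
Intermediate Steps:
$G{\left(b,R \right)} = 11 R + R b$
$z{\left(U,w \right)} = -9$ ($z{\left(U,w \right)} = -4 - 5 = -9$)
$G{\left(10,-12 \right)} + 38 z{\left(3,n{\left(F{\left(-3,-2 \right)},-5 \right)} \right)} = - 12 \left(11 + 10\right) + 38 \left(-9\right) = \left(-12\right) 21 - 342 = -252 - 342 = -594$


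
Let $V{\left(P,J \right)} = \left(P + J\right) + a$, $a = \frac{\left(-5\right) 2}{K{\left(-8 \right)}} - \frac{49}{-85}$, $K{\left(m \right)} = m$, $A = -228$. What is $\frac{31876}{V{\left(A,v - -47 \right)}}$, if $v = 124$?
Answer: $- \frac{833680}{1443} \approx -577.74$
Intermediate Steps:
$a = \frac{621}{340}$ ($a = \frac{\left(-5\right) 2}{-8} - \frac{49}{-85} = \left(-10\right) \left(- \frac{1}{8}\right) - - \frac{49}{85} = \frac{5}{4} + \frac{49}{85} = \frac{621}{340} \approx 1.8265$)
$V{\left(P,J \right)} = \frac{621}{340} + J + P$ ($V{\left(P,J \right)} = \left(P + J\right) + \frac{621}{340} = \left(J + P\right) + \frac{621}{340} = \frac{621}{340} + J + P$)
$\frac{31876}{V{\left(A,v - -47 \right)}} = \frac{31876}{\frac{621}{340} + \left(124 - -47\right) - 228} = \frac{31876}{\frac{621}{340} + \left(124 + 47\right) - 228} = \frac{31876}{\frac{621}{340} + 171 - 228} = \frac{31876}{- \frac{18759}{340}} = 31876 \left(- \frac{340}{18759}\right) = - \frac{833680}{1443}$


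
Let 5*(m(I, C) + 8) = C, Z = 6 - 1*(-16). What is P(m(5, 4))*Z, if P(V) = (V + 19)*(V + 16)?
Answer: 57112/25 ≈ 2284.5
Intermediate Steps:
Z = 22 (Z = 6 + 16 = 22)
m(I, C) = -8 + C/5
P(V) = (16 + V)*(19 + V) (P(V) = (19 + V)*(16 + V) = (16 + V)*(19 + V))
P(m(5, 4))*Z = (304 + (-8 + (1/5)*4)**2 + 35*(-8 + (1/5)*4))*22 = (304 + (-8 + 4/5)**2 + 35*(-8 + 4/5))*22 = (304 + (-36/5)**2 + 35*(-36/5))*22 = (304 + 1296/25 - 252)*22 = (2596/25)*22 = 57112/25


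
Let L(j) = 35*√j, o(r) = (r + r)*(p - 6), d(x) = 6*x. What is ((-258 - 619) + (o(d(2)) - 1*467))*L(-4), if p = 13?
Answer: -82320*I ≈ -82320.0*I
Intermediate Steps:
o(r) = 14*r (o(r) = (r + r)*(13 - 6) = (2*r)*7 = 14*r)
((-258 - 619) + (o(d(2)) - 1*467))*L(-4) = ((-258 - 619) + (14*(6*2) - 1*467))*(35*√(-4)) = (-877 + (14*12 - 467))*(35*(2*I)) = (-877 + (168 - 467))*(70*I) = (-877 - 299)*(70*I) = -82320*I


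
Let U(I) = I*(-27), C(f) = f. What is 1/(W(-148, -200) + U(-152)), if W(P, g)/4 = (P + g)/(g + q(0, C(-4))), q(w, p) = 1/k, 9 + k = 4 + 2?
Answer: 601/2470680 ≈ 0.00024325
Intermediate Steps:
U(I) = -27*I
k = -3 (k = -9 + (4 + 2) = -9 + 6 = -3)
q(w, p) = -⅓ (q(w, p) = 1/(-3) = -⅓)
W(P, g) = 4*(P + g)/(-⅓ + g) (W(P, g) = 4*((P + g)/(g - ⅓)) = 4*((P + g)/(-⅓ + g)) = 4*(P + g)/(-⅓ + g))
1/(W(-148, -200) + U(-152)) = 1/(12*(-148 - 200)/(-1 + 3*(-200)) - 27*(-152)) = 1/(12*(-348)/(-1 - 600) + 4104) = 1/(12*(-348)/(-601) + 4104) = 1/(12*(-1/601)*(-348) + 4104) = 1/(4176/601 + 4104) = 1/(2470680/601) = 601/2470680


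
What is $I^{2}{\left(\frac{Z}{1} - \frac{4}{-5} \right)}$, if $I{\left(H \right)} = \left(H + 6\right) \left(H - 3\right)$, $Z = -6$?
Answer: $\frac{26896}{625} \approx 43.034$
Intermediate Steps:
$I{\left(H \right)} = \left(-3 + H\right) \left(6 + H\right)$ ($I{\left(H \right)} = \left(6 + H\right) \left(-3 + H\right) = \left(-3 + H\right) \left(6 + H\right)$)
$I^{2}{\left(\frac{Z}{1} - \frac{4}{-5} \right)} = \left(-18 + \left(- \frac{6}{1} - \frac{4}{-5}\right)^{2} + 3 \left(- \frac{6}{1} - \frac{4}{-5}\right)\right)^{2} = \left(-18 + \left(\left(-6\right) 1 - - \frac{4}{5}\right)^{2} + 3 \left(\left(-6\right) 1 - - \frac{4}{5}\right)\right)^{2} = \left(-18 + \left(-6 + \frac{4}{5}\right)^{2} + 3 \left(-6 + \frac{4}{5}\right)\right)^{2} = \left(-18 + \left(- \frac{26}{5}\right)^{2} + 3 \left(- \frac{26}{5}\right)\right)^{2} = \left(-18 + \frac{676}{25} - \frac{78}{5}\right)^{2} = \left(- \frac{164}{25}\right)^{2} = \frac{26896}{625}$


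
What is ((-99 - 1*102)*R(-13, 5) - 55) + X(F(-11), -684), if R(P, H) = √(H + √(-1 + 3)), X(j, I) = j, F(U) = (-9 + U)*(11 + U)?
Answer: -55 - 201*√(5 + √2) ≈ -564.06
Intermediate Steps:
R(P, H) = √(H + √2)
((-99 - 1*102)*R(-13, 5) - 55) + X(F(-11), -684) = ((-99 - 1*102)*√(5 + √2) - 55) + (-99 + (-11)² + 2*(-11)) = ((-99 - 102)*√(5 + √2) - 55) + (-99 + 121 - 22) = (-201*√(5 + √2) - 55) + 0 = (-55 - 201*√(5 + √2)) + 0 = -55 - 201*√(5 + √2)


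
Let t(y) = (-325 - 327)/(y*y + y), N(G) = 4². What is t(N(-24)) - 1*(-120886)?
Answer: 8220085/68 ≈ 1.2088e+5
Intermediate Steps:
N(G) = 16
t(y) = -652/(y + y²) (t(y) = -652/(y² + y) = -652/(y + y²))
t(N(-24)) - 1*(-120886) = -652/(16*(1 + 16)) - 1*(-120886) = -652*1/16/17 + 120886 = -652*1/16*1/17 + 120886 = -163/68 + 120886 = 8220085/68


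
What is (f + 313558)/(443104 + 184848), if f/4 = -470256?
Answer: -783733/313976 ≈ -2.4962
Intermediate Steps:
f = -1881024 (f = 4*(-470256) = -1881024)
(f + 313558)/(443104 + 184848) = (-1881024 + 313558)/(443104 + 184848) = -1567466/627952 = -1567466*1/627952 = -783733/313976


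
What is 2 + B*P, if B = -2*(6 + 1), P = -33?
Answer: 464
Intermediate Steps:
B = -14 (B = -2*7 = -14)
2 + B*P = 2 - 14*(-33) = 2 + 462 = 464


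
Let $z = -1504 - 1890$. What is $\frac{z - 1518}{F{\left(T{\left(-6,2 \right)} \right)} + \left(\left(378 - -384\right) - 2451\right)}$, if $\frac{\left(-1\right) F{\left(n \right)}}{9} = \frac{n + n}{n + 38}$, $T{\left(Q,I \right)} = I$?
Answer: $\frac{49120}{16899} \approx 2.9067$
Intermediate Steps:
$z = -3394$
$F{\left(n \right)} = - \frac{18 n}{38 + n}$ ($F{\left(n \right)} = - 9 \frac{n + n}{n + 38} = - 9 \frac{2 n}{38 + n} = - \frac{18 n}{38 + n}$)
$\frac{z - 1518}{F{\left(T{\left(-6,2 \right)} \right)} + \left(\left(378 - -384\right) - 2451\right)} = \frac{-3394 - 1518}{\left(-18\right) 2 \frac{1}{38 + 2} + \left(\left(378 - -384\right) - 2451\right)} = - \frac{4912}{\left(-18\right) 2 \cdot \frac{1}{40} + \left(\left(378 + 384\right) - 2451\right)} = - \frac{4912}{\left(-18\right) 2 \cdot \frac{1}{40} + \left(762 - 2451\right)} = - \frac{4912}{- \frac{9}{10} - 1689} = - \frac{4912}{- \frac{16899}{10}} = \left(-4912\right) \left(- \frac{10}{16899}\right) = \frac{49120}{16899}$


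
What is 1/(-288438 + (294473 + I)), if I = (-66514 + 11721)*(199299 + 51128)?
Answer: -1/13721640576 ≈ -7.2878e-11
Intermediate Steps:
I = -13721646611 (I = -54793*250427 = -13721646611)
1/(-288438 + (294473 + I)) = 1/(-288438 + (294473 - 13721646611)) = 1/(-288438 - 13721352138) = 1/(-13721640576) = -1/13721640576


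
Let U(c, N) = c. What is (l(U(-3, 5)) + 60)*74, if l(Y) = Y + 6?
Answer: 4662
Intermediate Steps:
l(Y) = 6 + Y
(l(U(-3, 5)) + 60)*74 = ((6 - 3) + 60)*74 = (3 + 60)*74 = 63*74 = 4662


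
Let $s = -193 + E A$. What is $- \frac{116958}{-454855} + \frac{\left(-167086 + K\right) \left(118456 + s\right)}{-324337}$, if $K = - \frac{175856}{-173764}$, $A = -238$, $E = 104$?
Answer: $\frac{308727444652365047696}{6408690264810535} \approx 48173.0$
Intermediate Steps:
$K = \frac{43964}{43441}$ ($K = \left(-175856\right) \left(- \frac{1}{173764}\right) = \frac{43964}{43441} \approx 1.012$)
$s = -24945$ ($s = -193 + 104 \left(-238\right) = -193 - 24752 = -24945$)
$- \frac{116958}{-454855} + \frac{\left(-167086 + K\right) \left(118456 + s\right)}{-324337} = - \frac{116958}{-454855} + \frac{\left(-167086 + \frac{43964}{43441}\right) \left(118456 - 24945\right)}{-324337} = \left(-116958\right) \left(- \frac{1}{454855}\right) + \left(- \frac{7258338962}{43441}\right) 93511 \left(- \frac{1}{324337}\right) = \frac{116958}{454855} - - \frac{678734534675582}{14089523617} = \frac{116958}{454855} + \frac{678734534675582}{14089523617} = \frac{308727444652365047696}{6408690264810535}$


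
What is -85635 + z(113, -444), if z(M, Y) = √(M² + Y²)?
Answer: -85635 + √209905 ≈ -85177.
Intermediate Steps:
-85635 + z(113, -444) = -85635 + √(113² + (-444)²) = -85635 + √(12769 + 197136) = -85635 + √209905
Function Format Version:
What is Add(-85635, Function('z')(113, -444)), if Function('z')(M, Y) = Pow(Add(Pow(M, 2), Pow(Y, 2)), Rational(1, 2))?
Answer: Add(-85635, Pow(209905, Rational(1, 2))) ≈ -85177.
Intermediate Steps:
Add(-85635, Function('z')(113, -444)) = Add(-85635, Pow(Add(Pow(113, 2), Pow(-444, 2)), Rational(1, 2))) = Add(-85635, Pow(Add(12769, 197136), Rational(1, 2))) = Add(-85635, Pow(209905, Rational(1, 2)))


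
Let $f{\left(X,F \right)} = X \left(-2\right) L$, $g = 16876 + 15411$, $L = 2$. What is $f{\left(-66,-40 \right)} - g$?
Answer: $-32023$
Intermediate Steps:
$g = 32287$
$f{\left(X,F \right)} = - 4 X$ ($f{\left(X,F \right)} = X \left(-2\right) 2 = - 2 X 2 = - 4 X$)
$f{\left(-66,-40 \right)} - g = \left(-4\right) \left(-66\right) - 32287 = 264 - 32287 = -32023$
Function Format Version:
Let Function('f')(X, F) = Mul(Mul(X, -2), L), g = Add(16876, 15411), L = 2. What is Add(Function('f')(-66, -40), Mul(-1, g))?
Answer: -32023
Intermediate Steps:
g = 32287
Function('f')(X, F) = Mul(-4, X) (Function('f')(X, F) = Mul(Mul(X, -2), 2) = Mul(Mul(-2, X), 2) = Mul(-4, X))
Add(Function('f')(-66, -40), Mul(-1, g)) = Add(Mul(-4, -66), Mul(-1, 32287)) = Add(264, -32287) = -32023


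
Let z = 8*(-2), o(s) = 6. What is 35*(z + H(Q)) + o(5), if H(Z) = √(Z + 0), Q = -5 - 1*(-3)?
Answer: -554 + 35*I*√2 ≈ -554.0 + 49.497*I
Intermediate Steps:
Q = -2 (Q = -5 + 3 = -2)
H(Z) = √Z
z = -16
35*(z + H(Q)) + o(5) = 35*(-16 + √(-2)) + 6 = 35*(-16 + I*√2) + 6 = (-560 + 35*I*√2) + 6 = -554 + 35*I*√2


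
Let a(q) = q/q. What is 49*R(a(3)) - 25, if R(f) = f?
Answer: 24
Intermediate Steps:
a(q) = 1
49*R(a(3)) - 25 = 49*1 - 25 = 49 - 25 = 24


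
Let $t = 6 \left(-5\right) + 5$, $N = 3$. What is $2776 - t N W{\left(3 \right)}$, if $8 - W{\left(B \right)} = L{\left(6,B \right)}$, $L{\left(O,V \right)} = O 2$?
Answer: $2476$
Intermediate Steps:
$L{\left(O,V \right)} = 2 O$
$W{\left(B \right)} = -4$ ($W{\left(B \right)} = 8 - 2 \cdot 6 = 8 - 12 = -4$)
$t = -25$ ($t = -30 + 5 = -25$)
$2776 - t N W{\left(3 \right)} = 2776 - \left(-25\right) 3 \left(-4\right) = 2776 - \left(-75\right) \left(-4\right) = 2776 - 300 = 2476$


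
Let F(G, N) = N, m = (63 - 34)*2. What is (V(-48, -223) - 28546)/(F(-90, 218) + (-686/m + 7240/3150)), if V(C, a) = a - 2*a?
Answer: -258730605/1904381 ≈ -135.86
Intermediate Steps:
m = 58 (m = 29*2 = 58)
V(C, a) = -a
(V(-48, -223) - 28546)/(F(-90, 218) + (-686/m + 7240/3150)) = (-1*(-223) - 28546)/(218 + (-686/58 + 7240/3150)) = (223 - 28546)/(218 + (-686*1/58 + 7240*(1/3150))) = -28323/(218 + (-343/29 + 724/315)) = -28323/(218 - 87049/9135) = -28323/1904381/9135 = -28323*9135/1904381 = -258730605/1904381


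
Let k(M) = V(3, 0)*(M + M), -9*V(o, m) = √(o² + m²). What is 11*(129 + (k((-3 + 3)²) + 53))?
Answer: 2002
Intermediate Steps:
V(o, m) = -√(m² + o²)/9 (V(o, m) = -√(o² + m²)/9 = -√(m² + o²)/9)
k(M) = -2*M/3 (k(M) = (-√(0² + 3²)/9)*(M + M) = (-√(0 + 9)/9)*(2*M) = (-√9/9)*(2*M) = (-⅑*3)*(2*M) = -2*M/3)
11*(129 + (k((-3 + 3)²) + 53)) = 11*(129 + (-2*(-3 + 3)²/3 + 53)) = 11*(129 + (-⅔*0² + 53)) = 11*(129 + (-⅔*0 + 53)) = 11*(129 + (0 + 53)) = 11*(129 + 53) = 11*182 = 2002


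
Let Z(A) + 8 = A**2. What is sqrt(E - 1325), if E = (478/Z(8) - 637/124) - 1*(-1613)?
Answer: sqrt(54886678)/434 ≈ 17.070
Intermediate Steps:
Z(A) = -8 + A**2
E = 701517/434 (E = (478/(-8 + 8**2) - 637/124) - 1*(-1613) = (478/(-8 + 64) - 637*1/124) + 1613 = (478/56 - 637/124) + 1613 = (478*(1/56) - 637/124) + 1613 = (239/28 - 637/124) + 1613 = 1475/434 + 1613 = 701517/434 ≈ 1616.4)
sqrt(E - 1325) = sqrt(701517/434 - 1325) = sqrt(126467/434) = sqrt(54886678)/434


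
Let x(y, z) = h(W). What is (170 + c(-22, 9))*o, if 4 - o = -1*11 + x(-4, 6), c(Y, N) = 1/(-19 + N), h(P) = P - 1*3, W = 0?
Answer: 15291/5 ≈ 3058.2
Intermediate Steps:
h(P) = -3 + P (h(P) = P - 3 = -3 + P)
x(y, z) = -3 (x(y, z) = -3 + 0 = -3)
o = 18 (o = 4 - (-1*11 - 3) = 4 - (-11 - 3) = 4 - 1*(-14) = 4 + 14 = 18)
(170 + c(-22, 9))*o = (170 + 1/(-19 + 9))*18 = (170 + 1/(-10))*18 = (170 - ⅒)*18 = (1699/10)*18 = 15291/5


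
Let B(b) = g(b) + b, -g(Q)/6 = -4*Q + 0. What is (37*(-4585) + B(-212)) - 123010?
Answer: -297955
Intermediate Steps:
g(Q) = 24*Q (g(Q) = -6*(-4*Q + 0) = -(-24)*Q = 24*Q)
B(b) = 25*b (B(b) = 24*b + b = 25*b)
(37*(-4585) + B(-212)) - 123010 = (37*(-4585) + 25*(-212)) - 123010 = (-169645 - 5300) - 123010 = -174945 - 123010 = -297955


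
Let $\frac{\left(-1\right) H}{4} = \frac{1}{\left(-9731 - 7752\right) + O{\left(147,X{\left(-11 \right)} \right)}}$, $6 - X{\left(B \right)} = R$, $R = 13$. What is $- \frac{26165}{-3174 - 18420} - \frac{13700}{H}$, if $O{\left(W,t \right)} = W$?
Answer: $- \frac{1282160999035}{21594} \approx -5.9376 \cdot 10^{7}$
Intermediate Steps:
$X{\left(B \right)} = -7$ ($X{\left(B \right)} = 6 - 13 = -7$)
$H = \frac{1}{4334}$ ($H = - \frac{4}{\left(-9731 - 7752\right) + 147} = - \frac{4}{-17483 + 147} = - \frac{4}{-17336} = \left(-4\right) \left(- \frac{1}{17336}\right) = \frac{1}{4334} \approx 0.00023073$)
$- \frac{26165}{-3174 - 18420} - \frac{13700}{H} = - \frac{26165}{-3174 - 18420} - 13700 \frac{1}{\frac{1}{4334}} = - \frac{26165}{-3174 - 18420} - 59375800 = - \frac{26165}{-21594} - 59375800 = \left(-26165\right) \left(- \frac{1}{21594}\right) - 59375800 = \frac{26165}{21594} - 59375800 = - \frac{1282160999035}{21594}$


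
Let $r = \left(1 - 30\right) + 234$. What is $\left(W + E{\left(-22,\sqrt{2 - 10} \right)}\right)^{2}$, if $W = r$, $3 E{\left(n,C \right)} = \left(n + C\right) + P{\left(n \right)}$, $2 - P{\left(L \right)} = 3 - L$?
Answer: $\frac{324892}{9} + \frac{760 i \sqrt{2}}{3} \approx 36099.0 + 358.27 i$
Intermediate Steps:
$P{\left(L \right)} = -1 + L$ ($P{\left(L \right)} = 2 - \left(3 - L\right) = 2 + \left(-3 + L\right) = -1 + L$)
$E{\left(n,C \right)} = - \frac{1}{3} + \frac{C}{3} + \frac{2 n}{3}$ ($E{\left(n,C \right)} = \frac{\left(n + C\right) + \left(-1 + n\right)}{3} = \frac{\left(C + n\right) + \left(-1 + n\right)}{3} = \frac{-1 + C + 2 n}{3} = - \frac{1}{3} + \frac{C}{3} + \frac{2 n}{3}$)
$r = 205$ ($r = \left(1 - 30\right) + 234 = -29 + 234 = 205$)
$W = 205$
$\left(W + E{\left(-22,\sqrt{2 - 10} \right)}\right)^{2} = \left(205 + \left(- \frac{1}{3} + \frac{\sqrt{2 - 10}}{3} + \frac{2}{3} \left(-22\right)\right)\right)^{2} = \left(205 - \left(15 - \frac{2 i \sqrt{2}}{3}\right)\right)^{2} = \left(190 + \frac{2 i \sqrt{2}}{3}\right)^{2}$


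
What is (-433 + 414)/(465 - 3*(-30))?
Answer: -19/555 ≈ -0.034234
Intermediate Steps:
(-433 + 414)/(465 - 3*(-30)) = -19/(465 + 90) = -19/555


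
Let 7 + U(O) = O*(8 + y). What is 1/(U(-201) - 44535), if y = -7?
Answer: -1/44743 ≈ -2.2350e-5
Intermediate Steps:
U(O) = -7 + O (U(O) = -7 + O*(8 - 7) = -7 + O*1 = -7 + O)
1/(U(-201) - 44535) = 1/((-7 - 201) - 44535) = 1/(-208 - 44535) = 1/(-44743) = -1/44743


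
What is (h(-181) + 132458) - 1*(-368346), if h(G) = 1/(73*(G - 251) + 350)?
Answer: 15618073543/31186 ≈ 5.0080e+5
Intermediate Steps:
h(G) = 1/(-17973 + 73*G) (h(G) = 1/(73*(-251 + G) + 350) = 1/((-18323 + 73*G) + 350) = 1/(-17973 + 73*G))
(h(-181) + 132458) - 1*(-368346) = (1/(-17973 + 73*(-181)) + 132458) - 1*(-368346) = (1/(-17973 - 13213) + 132458) + 368346 = (1/(-31186) + 132458) + 368346 = (-1/31186 + 132458) + 368346 = 4130835187/31186 + 368346 = 15618073543/31186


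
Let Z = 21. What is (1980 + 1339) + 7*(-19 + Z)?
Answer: 3333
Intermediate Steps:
(1980 + 1339) + 7*(-19 + Z) = (1980 + 1339) + 7*(-19 + 21) = 3319 + 7*2 = 3319 + 14 = 3333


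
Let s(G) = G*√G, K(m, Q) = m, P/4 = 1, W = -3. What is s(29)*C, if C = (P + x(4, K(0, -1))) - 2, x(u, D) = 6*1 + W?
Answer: 145*√29 ≈ 780.85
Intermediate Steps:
P = 4 (P = 4*1 = 4)
x(u, D) = 3 (x(u, D) = 6*1 - 3 = 6 - 3 = 3)
s(G) = G^(3/2)
C = 5 (C = (4 + 3) - 2 = 7 - 2 = 5)
s(29)*C = 29^(3/2)*5 = (29*√29)*5 = 145*√29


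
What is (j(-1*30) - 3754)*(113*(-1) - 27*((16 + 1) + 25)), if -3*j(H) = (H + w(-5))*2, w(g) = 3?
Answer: 4658792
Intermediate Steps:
j(H) = -2 - 2*H/3 (j(H) = -(H + 3)*2/3 = -(3 + H)*2/3 = -(6 + 2*H)/3 = -2 - 2*H/3)
(j(-1*30) - 3754)*(113*(-1) - 27*((16 + 1) + 25)) = ((-2 - (-2)*30/3) - 3754)*(113*(-1) - 27*((16 + 1) + 25)) = ((-2 - 2/3*(-30)) - 3754)*(-113 - 27*(17 + 25)) = ((-2 + 20) - 3754)*(-113 - 27*42) = (18 - 3754)*(-113 - 1134) = -3736*(-1247) = 4658792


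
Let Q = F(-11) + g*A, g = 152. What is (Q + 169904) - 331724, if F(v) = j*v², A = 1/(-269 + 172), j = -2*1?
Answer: -15720166/97 ≈ -1.6206e+5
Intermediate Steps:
j = -2
A = -1/97 (A = 1/(-97) = -1/97 ≈ -0.010309)
F(v) = -2*v²
Q = -23626/97 (Q = -2*(-11)² + 152*(-1/97) = -2*121 - 152/97 = -242 - 152/97 = -23626/97 ≈ -243.57)
(Q + 169904) - 331724 = (-23626/97 + 169904) - 331724 = 16457062/97 - 331724 = -15720166/97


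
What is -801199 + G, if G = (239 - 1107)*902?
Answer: -1584135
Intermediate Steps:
G = -782936 (G = -868*902 = -782936)
-801199 + G = -801199 - 782936 = -1584135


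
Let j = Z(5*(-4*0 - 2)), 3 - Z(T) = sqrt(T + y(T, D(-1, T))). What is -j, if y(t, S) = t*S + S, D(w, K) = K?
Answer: -3 + 4*sqrt(5) ≈ 5.9443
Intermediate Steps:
y(t, S) = S + S*t (y(t, S) = S*t + S = S + S*t)
Z(T) = 3 - sqrt(T + T*(1 + T))
j = 3 - 4*sqrt(5) (j = 3 - sqrt((5*(-4*0 - 2))*(2 + 5*(-4*0 - 2))) = 3 - sqrt((5*(0 - 2))*(2 + 5*(0 - 2))) = 3 - sqrt((5*(-2))*(2 + 5*(-2))) = 3 - sqrt(-10*(2 - 10)) = 3 - sqrt(-10*(-8)) = 3 - sqrt(80) = 3 - 4*sqrt(5) ≈ -5.9443)
-j = -(3 - 4*sqrt(5)) = -3 + 4*sqrt(5)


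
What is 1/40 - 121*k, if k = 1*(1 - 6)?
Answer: 24201/40 ≈ 605.03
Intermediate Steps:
k = -5 (k = 1*(-5) = -5)
1/40 - 121*k = 1/40 - 121*(-5) = 1/40 + 605 = 24201/40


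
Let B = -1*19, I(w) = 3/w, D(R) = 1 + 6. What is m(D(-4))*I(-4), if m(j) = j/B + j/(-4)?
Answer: 483/304 ≈ 1.5888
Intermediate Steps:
D(R) = 7
B = -19
m(j) = -23*j/76 (m(j) = j/(-19) + j/(-4) = j*(-1/19) + j*(-¼) = -j/19 - j/4 = -23*j/76)
m(D(-4))*I(-4) = (-23/76*7)*(3/(-4)) = -483*(-1)/(76*4) = -161/76*(-¾) = 483/304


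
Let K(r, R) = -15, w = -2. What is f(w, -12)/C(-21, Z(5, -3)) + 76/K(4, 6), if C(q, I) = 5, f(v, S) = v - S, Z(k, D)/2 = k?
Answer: -46/15 ≈ -3.0667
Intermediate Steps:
Z(k, D) = 2*k
f(w, -12)/C(-21, Z(5, -3)) + 76/K(4, 6) = (-2 - 1*(-12))/5 + 76/(-15) = (-2 + 12)*(⅕) + 76*(-1/15) = 10*(⅕) - 76/15 = 2 - 76/15 = -46/15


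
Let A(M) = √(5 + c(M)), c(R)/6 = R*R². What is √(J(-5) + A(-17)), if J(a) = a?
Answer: √(-5 + I*√29473) ≈ 9.131 + 9.4008*I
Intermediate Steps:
c(R) = 6*R³ (c(R) = 6*(R*R²) = 6*R³)
A(M) = √(5 + 6*M³)
√(J(-5) + A(-17)) = √(-5 + √(5 + 6*(-17)³)) = √(-5 + √(5 + 6*(-4913))) = √(-5 + √(5 - 29478)) = √(-5 + √(-29473)) = √(-5 + I*√29473)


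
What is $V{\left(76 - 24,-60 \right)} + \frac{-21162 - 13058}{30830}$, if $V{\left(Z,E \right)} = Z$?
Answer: $\frac{156894}{3083} \approx 50.89$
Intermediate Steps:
$V{\left(76 - 24,-60 \right)} + \frac{-21162 - 13058}{30830} = \left(76 - 24\right) + \frac{-21162 - 13058}{30830} = 52 - \frac{3422}{3083} = \frac{156894}{3083}$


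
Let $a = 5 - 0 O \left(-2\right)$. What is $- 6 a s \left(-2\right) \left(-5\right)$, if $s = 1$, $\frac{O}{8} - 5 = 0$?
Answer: $-300$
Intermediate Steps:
$O = 40$ ($O = 40 + 8 \cdot 0 = 40 + 0 = 40$)
$a = 5$ ($a = 5 - 0 \cdot 40 \left(-2\right) = 5 - 0 \left(-2\right) = 5 - 0 = 5 + 0 = 5$)
$- 6 a s \left(-2\right) \left(-5\right) = \left(-6\right) 5 \cdot 1 \left(-2\right) \left(-5\right) = - 30 \left(\left(-2\right) \left(-5\right)\right) = \left(-30\right) 10 = -300$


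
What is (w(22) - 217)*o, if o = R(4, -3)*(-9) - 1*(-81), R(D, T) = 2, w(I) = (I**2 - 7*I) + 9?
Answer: 7686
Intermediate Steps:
w(I) = 9 + I**2 - 7*I
o = 63 (o = 2*(-9) - 1*(-81) = -18 + 81 = 63)
(w(22) - 217)*o = ((9 + 22**2 - 7*22) - 217)*63 = ((9 + 484 - 154) - 217)*63 = (339 - 217)*63 = 122*63 = 7686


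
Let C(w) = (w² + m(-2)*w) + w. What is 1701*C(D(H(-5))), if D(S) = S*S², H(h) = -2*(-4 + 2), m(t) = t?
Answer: 6858432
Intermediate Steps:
H(h) = 4 (H(h) = -2*(-2) = 4)
D(S) = S³
C(w) = w² - w (C(w) = (w² - 2*w) + w = w² - w)
1701*C(D(H(-5))) = 1701*(4³*(-1 + 4³)) = 1701*(64*(-1 + 64)) = 1701*(64*63) = 1701*4032 = 6858432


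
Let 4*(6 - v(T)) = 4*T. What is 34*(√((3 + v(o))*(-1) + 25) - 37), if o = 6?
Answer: -1258 + 34*√22 ≈ -1098.5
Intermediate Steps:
v(T) = 6 - T
34*(√((3 + v(o))*(-1) + 25) - 37) = 34*(√((3 + (6 - 1*6))*(-1) + 25) - 37) = 34*(√((3 + (6 - 6))*(-1) + 25) - 37) = 34*(√((3 + 0)*(-1) + 25) - 37) = 34*(√(3*(-1) + 25) - 37) = 34*(√(-3 + 25) - 37) = 34*(√22 - 37) = 34*(-37 + √22) = -1258 + 34*√22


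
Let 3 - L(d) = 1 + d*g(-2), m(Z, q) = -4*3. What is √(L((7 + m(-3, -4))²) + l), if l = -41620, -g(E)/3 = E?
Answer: 2*I*√10442 ≈ 204.37*I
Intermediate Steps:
m(Z, q) = -12
g(E) = -3*E
L(d) = 2 - 6*d (L(d) = 3 - (1 + d*(-3*(-2))) = 3 - (1 + d*6) = 3 - (1 + 6*d) = 3 + (-1 - 6*d) = 2 - 6*d)
√(L((7 + m(-3, -4))²) + l) = √((2 - 6*(7 - 12)²) - 41620) = √((2 - 6*(-5)²) - 41620) = √((2 - 6*25) - 41620) = √((2 - 150) - 41620) = √(-148 - 41620) = √(-41768) = 2*I*√10442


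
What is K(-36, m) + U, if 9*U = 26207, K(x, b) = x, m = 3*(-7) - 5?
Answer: 25883/9 ≈ 2875.9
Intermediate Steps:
m = -26 (m = -21 - 5 = -26)
U = 26207/9 (U = (⅑)*26207 = 26207/9 ≈ 2911.9)
K(-36, m) + U = -36 + 26207/9 = 25883/9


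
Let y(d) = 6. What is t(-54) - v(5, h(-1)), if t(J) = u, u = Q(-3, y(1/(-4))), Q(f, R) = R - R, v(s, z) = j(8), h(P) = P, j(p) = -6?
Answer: 6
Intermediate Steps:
v(s, z) = -6
Q(f, R) = 0
u = 0
t(J) = 0
t(-54) - v(5, h(-1)) = 0 - 1*(-6) = 0 + 6 = 6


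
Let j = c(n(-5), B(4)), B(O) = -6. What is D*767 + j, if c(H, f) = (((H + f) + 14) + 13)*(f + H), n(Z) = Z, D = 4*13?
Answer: 39708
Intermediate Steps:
D = 52
c(H, f) = (H + f)*(27 + H + f) (c(H, f) = ((14 + H + f) + 13)*(H + f) = (27 + H + f)*(H + f) = (H + f)*(27 + H + f))
j = -176 (j = (-5)² + (-6)² + 27*(-5) + 27*(-6) + 2*(-5)*(-6) = 25 + 36 - 135 - 162 + 60 = -176)
D*767 + j = 52*767 - 176 = 39884 - 176 = 39708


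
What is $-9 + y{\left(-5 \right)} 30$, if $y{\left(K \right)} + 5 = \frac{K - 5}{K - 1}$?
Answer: $-109$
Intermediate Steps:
$y{\left(K \right)} = -5 + \frac{-5 + K}{-1 + K}$ ($y{\left(K \right)} = -5 + \frac{K - 5}{K - 1} = -5 + \frac{-5 + K}{-1 + K}$)
$-9 + y{\left(-5 \right)} 30 = -9 + \left(-4\right) \left(-5\right) \frac{1}{-1 - 5} \cdot 30 = -9 + \left(-4\right) \left(-5\right) \frac{1}{-6} \cdot 30 = -9 + \left(-4\right) \left(-5\right) \left(- \frac{1}{6}\right) 30 = -9 - 100 = -109$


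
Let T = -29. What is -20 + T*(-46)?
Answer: 1314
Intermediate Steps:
-20 + T*(-46) = -20 - 29*(-46) = -20 + 1334 = 1314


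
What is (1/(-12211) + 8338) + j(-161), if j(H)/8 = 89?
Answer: 110509549/12211 ≈ 9050.0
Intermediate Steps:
j(H) = 712 (j(H) = 8*89 = 712)
(1/(-12211) + 8338) + j(-161) = (1/(-12211) + 8338) + 712 = (-1/12211 + 8338) + 712 = 101815317/12211 + 712 = 110509549/12211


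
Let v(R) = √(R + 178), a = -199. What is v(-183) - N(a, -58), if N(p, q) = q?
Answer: 58 + I*√5 ≈ 58.0 + 2.2361*I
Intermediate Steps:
v(R) = √(178 + R)
v(-183) - N(a, -58) = √(178 - 183) - 1*(-58) = √(-5) + 58 = I*√5 + 58 = 58 + I*√5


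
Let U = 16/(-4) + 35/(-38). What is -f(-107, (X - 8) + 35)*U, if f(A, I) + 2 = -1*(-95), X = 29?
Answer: 17391/38 ≈ 457.66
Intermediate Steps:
f(A, I) = 93 (f(A, I) = -2 - 1*(-95) = -2 + 95 = 93)
U = -187/38 (U = 16*(-¼) + 35*(-1/38) = -4 - 35/38 = -187/38 ≈ -4.9211)
-f(-107, (X - 8) + 35)*U = -93*(-187)/38 = -1*(-17391/38) = 17391/38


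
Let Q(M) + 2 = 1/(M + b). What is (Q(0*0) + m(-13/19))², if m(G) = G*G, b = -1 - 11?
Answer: 48958009/18766224 ≈ 2.6088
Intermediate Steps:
b = -12
m(G) = G²
Q(M) = -2 + 1/(-12 + M) (Q(M) = -2 + 1/(M - 12) = -2 + 1/(-12 + M))
(Q(0*0) + m(-13/19))² = ((25 - 0*0)/(-12 + 0*0) + (-13/19)²)² = ((25 - 2*0)/(-12 + 0) + (-13*1/19)²)² = ((25 + 0)/(-12) + (-13/19)²)² = (-1/12*25 + 169/361)² = (-25/12 + 169/361)² = (-6997/4332)² = 48958009/18766224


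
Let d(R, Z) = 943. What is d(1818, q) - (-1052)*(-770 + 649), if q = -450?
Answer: -126349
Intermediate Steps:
d(1818, q) - (-1052)*(-770 + 649) = 943 - (-1052)*(-770 + 649) = 943 - (-1052)*(-121) = 943 - 1*127292 = 943 - 127292 = -126349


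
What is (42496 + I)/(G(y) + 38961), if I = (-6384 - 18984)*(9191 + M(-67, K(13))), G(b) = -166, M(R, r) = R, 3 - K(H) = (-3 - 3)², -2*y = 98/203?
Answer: -231415136/38795 ≈ -5965.1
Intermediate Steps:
y = -7/29 (y = -49/203 = -½*14/29 = -7/29 ≈ -0.24138)
K(H) = -33 (K(H) = 3 - (-3 - 3)² = 3 - 1*(-6)² = 3 - 1*36 = 3 - 36 = -33)
I = -231457632 (I = (-6384 - 18984)*(9191 - 67) = -25368*9124 = -231457632)
(42496 + I)/(G(y) + 38961) = (42496 - 231457632)/(-166 + 38961) = -231415136/38795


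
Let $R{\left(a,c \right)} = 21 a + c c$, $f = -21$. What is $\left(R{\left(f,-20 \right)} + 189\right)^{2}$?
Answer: $21904$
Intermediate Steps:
$R{\left(a,c \right)} = c^{2} + 21 a$ ($R{\left(a,c \right)} = 21 a + c^{2} = c^{2} + 21 a$)
$\left(R{\left(f,-20 \right)} + 189\right)^{2} = \left(\left(\left(-20\right)^{2} + 21 \left(-21\right)\right) + 189\right)^{2} = \left(\left(400 - 441\right) + 189\right)^{2} = \left(-41 + 189\right)^{2} = 148^{2} = 21904$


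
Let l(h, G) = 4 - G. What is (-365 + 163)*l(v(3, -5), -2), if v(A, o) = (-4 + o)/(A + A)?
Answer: -1212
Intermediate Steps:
v(A, o) = (-4 + o)/(2*A) (v(A, o) = (-4 + o)/((2*A)) = (-4 + o)*(1/(2*A)) = (-4 + o)/(2*A))
(-365 + 163)*l(v(3, -5), -2) = (-365 + 163)*(4 - 1*(-2)) = -202*(4 + 2) = -202*6 = -1212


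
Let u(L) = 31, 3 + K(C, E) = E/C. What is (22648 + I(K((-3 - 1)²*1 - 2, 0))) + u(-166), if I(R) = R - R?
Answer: 22679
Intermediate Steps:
K(C, E) = -3 + E/C
I(R) = 0
(22648 + I(K((-3 - 1)²*1 - 2, 0))) + u(-166) = (22648 + 0) + 31 = 22648 + 31 = 22679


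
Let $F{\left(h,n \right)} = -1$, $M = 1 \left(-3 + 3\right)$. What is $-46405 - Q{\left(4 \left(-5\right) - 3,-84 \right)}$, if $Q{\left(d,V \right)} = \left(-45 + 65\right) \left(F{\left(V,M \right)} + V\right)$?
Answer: $-44705$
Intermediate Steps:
$M = 0$ ($M = 1 \cdot 0 = 0$)
$Q{\left(d,V \right)} = -20 + 20 V$ ($Q{\left(d,V \right)} = \left(-45 + 65\right) \left(-1 + V\right) = 20 \left(-1 + V\right) = -20 + 20 V$)
$-46405 - Q{\left(4 \left(-5\right) - 3,-84 \right)} = -46405 - \left(-20 + 20 \left(-84\right)\right) = -46405 - \left(-20 - 1680\right) = -46405 - -1700 = -46405 + 1700 = -44705$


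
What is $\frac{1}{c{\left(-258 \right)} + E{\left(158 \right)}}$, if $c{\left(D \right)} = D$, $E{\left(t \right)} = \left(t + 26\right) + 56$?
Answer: $- \frac{1}{18} \approx -0.055556$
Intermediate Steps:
$E{\left(t \right)} = 82 + t$ ($E{\left(t \right)} = \left(26 + t\right) + 56 = 82 + t$)
$\frac{1}{c{\left(-258 \right)} + E{\left(158 \right)}} = \frac{1}{-258 + \left(82 + 158\right)} = \frac{1}{-258 + 240} = \frac{1}{-18} = - \frac{1}{18}$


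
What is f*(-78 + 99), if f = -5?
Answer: -105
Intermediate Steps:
f*(-78 + 99) = -5*(-78 + 99) = -5*21 = -105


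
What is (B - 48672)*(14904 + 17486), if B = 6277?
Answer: -1373174050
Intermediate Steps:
(B - 48672)*(14904 + 17486) = (6277 - 48672)*(14904 + 17486) = -42395*32390 = -1373174050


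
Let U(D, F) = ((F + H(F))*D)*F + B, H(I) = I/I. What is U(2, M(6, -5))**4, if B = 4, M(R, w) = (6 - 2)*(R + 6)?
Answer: 491298928189696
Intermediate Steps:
M(R, w) = 24 + 4*R (M(R, w) = 4*(6 + R) = 24 + 4*R)
H(I) = 1
U(D, F) = 4 + D*F*(1 + F) (U(D, F) = ((F + 1)*D)*F + 4 = ((1 + F)*D)*F + 4 = (D*(1 + F))*F + 4 = D*F*(1 + F) + 4 = 4 + D*F*(1 + F))
U(2, M(6, -5))**4 = (4 + 2*(24 + 4*6) + 2*(24 + 4*6)**2)**4 = (4 + 2*(24 + 24) + 2*(24 + 24)**2)**4 = (4 + 2*48 + 2*48**2)**4 = (4 + 96 + 2*2304)**4 = (4 + 96 + 4608)**4 = 4708**4 = 491298928189696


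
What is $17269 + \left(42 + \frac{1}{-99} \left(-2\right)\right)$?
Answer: $\frac{1713791}{99} \approx 17311.0$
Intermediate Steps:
$17269 + \left(42 + \frac{1}{-99} \left(-2\right)\right) = 17269 + \left(42 - - \frac{2}{99}\right) = 17269 + \left(42 + \frac{2}{99}\right) = 17269 + \frac{4160}{99} = \frac{1713791}{99}$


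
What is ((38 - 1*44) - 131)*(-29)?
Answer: 3973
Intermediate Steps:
((38 - 1*44) - 131)*(-29) = ((38 - 44) - 131)*(-29) = (-6 - 131)*(-29) = -137*(-29) = 3973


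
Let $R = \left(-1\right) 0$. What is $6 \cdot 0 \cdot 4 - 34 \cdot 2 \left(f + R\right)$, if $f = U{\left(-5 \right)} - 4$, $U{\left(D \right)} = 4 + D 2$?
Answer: $680$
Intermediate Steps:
$U{\left(D \right)} = 4 + 2 D$
$f = -10$ ($f = \left(4 + 2 \left(-5\right)\right) - 4 = \left(4 - 10\right) - 4 = -6 - 4 = -10$)
$R = 0$
$6 \cdot 0 \cdot 4 - 34 \cdot 2 \left(f + R\right) = 6 \cdot 0 \cdot 4 - 34 \cdot 2 \left(-10 + 0\right) = 0 \cdot 4 - 34 \cdot 2 \left(-10\right) = 0 - -680 = 0 + 680 = 680$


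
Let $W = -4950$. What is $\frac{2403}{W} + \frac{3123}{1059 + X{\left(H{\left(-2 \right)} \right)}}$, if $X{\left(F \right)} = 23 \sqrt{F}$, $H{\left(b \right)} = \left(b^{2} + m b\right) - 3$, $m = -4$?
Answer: $\frac{236079}{103400} \approx 2.2832$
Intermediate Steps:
$H{\left(b \right)} = -3 + b^{2} - 4 b$ ($H{\left(b \right)} = \left(b^{2} - 4 b\right) - 3 = -3 + b^{2} - 4 b$)
$\frac{2403}{W} + \frac{3123}{1059 + X{\left(H{\left(-2 \right)} \right)}} = \frac{2403}{-4950} + \frac{3123}{1059 + 23 \sqrt{-3 + \left(-2\right)^{2} - -8}} = 2403 \left(- \frac{1}{4950}\right) + \frac{3123}{1059 + 23 \sqrt{-3 + 4 + 8}} = - \frac{267}{550} + \frac{3123}{1059 + 23 \sqrt{9}} = - \frac{267}{550} + \frac{3123}{1059 + 23 \cdot 3} = - \frac{267}{550} + \frac{3123}{1059 + 69} = - \frac{267}{550} + \frac{3123}{1128} = - \frac{267}{550} + 3123 \cdot \frac{1}{1128} = - \frac{267}{550} + \frac{1041}{376} = \frac{236079}{103400}$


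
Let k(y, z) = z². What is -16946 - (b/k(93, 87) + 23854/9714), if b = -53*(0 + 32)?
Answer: -207687205603/12254211 ≈ -16948.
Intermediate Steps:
b = -1696 (b = -53*32 = -1696)
-16946 - (b/k(93, 87) + 23854/9714) = -16946 - (-1696/(87²) + 23854/9714) = -16946 - (-1696/7569 + 23854*(1/9714)) = -16946 - (-1696*1/7569 + 11927/4857) = -16946 - (-1696/7569 + 11927/4857) = -16946 - 1*27345997/12254211 = -16946 - 27345997/12254211 = -207687205603/12254211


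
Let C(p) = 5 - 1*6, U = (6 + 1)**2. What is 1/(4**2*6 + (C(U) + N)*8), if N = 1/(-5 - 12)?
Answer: 17/1488 ≈ 0.011425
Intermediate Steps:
N = -1/17 (N = 1/(-17) = -1/17 ≈ -0.058824)
U = 49 (U = 7**2 = 49)
C(p) = -1 (C(p) = 5 - 6 = -1)
1/(4**2*6 + (C(U) + N)*8) = 1/(4**2*6 + (-1 - 1/17)*8) = 1/(16*6 - 18/17*8) = 1/(96 - 144/17) = 1/(1488/17) = 17/1488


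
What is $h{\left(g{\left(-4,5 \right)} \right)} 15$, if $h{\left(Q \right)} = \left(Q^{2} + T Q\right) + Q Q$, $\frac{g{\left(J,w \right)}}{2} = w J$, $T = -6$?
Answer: $51600$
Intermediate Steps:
$g{\left(J,w \right)} = 2 J w$ ($g{\left(J,w \right)} = 2 w J = 2 J w$)
$h{\left(Q \right)} = - 6 Q + 2 Q^{2}$ ($h{\left(Q \right)} = \left(Q^{2} - 6 Q\right) + Q Q = \left(Q^{2} - 6 Q\right) + Q^{2} = - 6 Q + 2 Q^{2}$)
$h{\left(g{\left(-4,5 \right)} \right)} 15 = 2 \cdot 2 \left(-4\right) 5 \left(-3 + 2 \left(-4\right) 5\right) 15 = 2 \left(-40\right) \left(-3 - 40\right) 15 = 2 \left(-40\right) \left(-43\right) 15 = 3440 \cdot 15 = 51600$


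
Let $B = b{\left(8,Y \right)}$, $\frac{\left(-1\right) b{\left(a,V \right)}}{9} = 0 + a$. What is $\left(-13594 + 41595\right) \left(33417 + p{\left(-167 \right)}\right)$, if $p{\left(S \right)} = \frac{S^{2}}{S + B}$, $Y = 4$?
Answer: $\frac{222853630774}{239} \approx 9.3244 \cdot 10^{8}$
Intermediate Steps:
$b{\left(a,V \right)} = - 9 a$ ($b{\left(a,V \right)} = - 9 \left(0 + a\right) = - 9 a$)
$B = -72$ ($B = \left(-9\right) 8 = -72$)
$p{\left(S \right)} = \frac{S^{2}}{-72 + S}$ ($p{\left(S \right)} = \frac{S^{2}}{S - 72} = \frac{S^{2}}{-72 + S}$)
$\left(-13594 + 41595\right) \left(33417 + p{\left(-167 \right)}\right) = \left(-13594 + 41595\right) \left(33417 + \frac{\left(-167\right)^{2}}{-72 - 167}\right) = 28001 \left(33417 + \frac{27889}{-239}\right) = 28001 \left(33417 + 27889 \left(- \frac{1}{239}\right)\right) = 28001 \left(33417 - \frac{27889}{239}\right) = 28001 \cdot \frac{7958774}{239} = \frac{222853630774}{239}$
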